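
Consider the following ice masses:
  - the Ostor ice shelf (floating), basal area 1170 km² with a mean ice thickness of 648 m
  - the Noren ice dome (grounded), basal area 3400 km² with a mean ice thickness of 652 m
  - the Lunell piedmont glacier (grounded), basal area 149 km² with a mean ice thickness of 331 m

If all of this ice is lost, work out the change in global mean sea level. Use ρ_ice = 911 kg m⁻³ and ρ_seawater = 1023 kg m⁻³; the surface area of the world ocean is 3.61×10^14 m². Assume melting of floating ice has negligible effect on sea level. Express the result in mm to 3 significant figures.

The Ostor ice shelf is floating and already displaces its own weight of water, so its melt adds essentially nothing to sea level.
Noren: ice volume = 3400 km² × 652 m = 2217 km³; 2217 × (911/1023) = 1974 km³ of water.
Lunell: ice volume = 149 km² × 331 m = 49.32 km³; 49.32 × (911/1023) = 43.92 km³ of water.
Total added water ≈ 2.018×10^12 m³ over 3.61×10^14 m² → Δh = 5.59×10^-3 m = 5.59 mm.

≈ 5.59 mm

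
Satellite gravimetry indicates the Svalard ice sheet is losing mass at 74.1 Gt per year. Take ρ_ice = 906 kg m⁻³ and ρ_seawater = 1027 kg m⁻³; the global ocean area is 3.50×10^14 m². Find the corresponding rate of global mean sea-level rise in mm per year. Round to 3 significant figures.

≈ 0.206 mm/yr

ρ_w = 1027 kg m⁻³. Annual water volume added = 74.1 Gt / ρ_w = 7.410×10^13 kg / 1027 kg m⁻³ = 7.215×10^10 m³.
Δh per year = 7.215×10^10 / 3.50×10^14 = 2.06×10^-4 m = 0.206 mm.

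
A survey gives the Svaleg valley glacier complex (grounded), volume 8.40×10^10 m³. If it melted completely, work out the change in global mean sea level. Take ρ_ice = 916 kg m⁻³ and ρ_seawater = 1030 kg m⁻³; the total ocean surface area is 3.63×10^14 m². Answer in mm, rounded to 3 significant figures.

≈ 0.206 mm

Svaleg: 8.40×10^10 m³ × (916/1030) = 7.470×10^10 m³ of water.
Spread over 3.63×10^14 m² of ocean, Δh = 7.470×10^10 / 3.63×10^14 = 2.06×10^-4 m = 0.206 mm.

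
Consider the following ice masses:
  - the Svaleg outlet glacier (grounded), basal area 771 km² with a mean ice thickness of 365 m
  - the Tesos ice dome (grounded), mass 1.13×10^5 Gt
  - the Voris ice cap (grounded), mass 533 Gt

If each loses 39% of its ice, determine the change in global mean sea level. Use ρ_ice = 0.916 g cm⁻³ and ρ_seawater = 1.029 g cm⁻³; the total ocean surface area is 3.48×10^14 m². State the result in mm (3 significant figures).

Svaleg: ice volume = 771 km² × 365 m = 281.4 km³; 0.39 × 281.4 × (916/1029) = 97.70 km³ of water.
Tesos: 0.39 × 1.13×10^5 Gt = 4.407×10^16 kg; dividing by ρ_w = 1.029 g cm⁻³ = 1029 kg m⁻³ gives 4.283×10^13 m³ of water.
Voris: 0.39 × 533 Gt = 2.079×10^14 kg; dividing by ρ_w = 1029 kg m⁻³ gives 2.020×10^11 m³ of water.
Total added water ≈ 4.313×10^13 m³ over 3.48×10^14 m² → Δh = 0.124 m = 124 mm.

≈ 124 mm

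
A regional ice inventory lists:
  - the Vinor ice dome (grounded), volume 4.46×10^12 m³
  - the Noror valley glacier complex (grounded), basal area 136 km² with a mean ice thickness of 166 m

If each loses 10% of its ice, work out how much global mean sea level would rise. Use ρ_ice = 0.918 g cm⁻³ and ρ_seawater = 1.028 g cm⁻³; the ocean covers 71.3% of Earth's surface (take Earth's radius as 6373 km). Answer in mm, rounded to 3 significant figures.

≈ 1.10 mm

Vinor: 0.1 × 4.46×10^12 m³ × (918/1028) = 3.983×10^11 m³ of water.
Noror: ice volume = 136 km² × 166 m = 22.58 km³; 0.1 × 22.58 × (918/1028) = 2.016 km³ of water.
Total added water ≈ 4.003×10^11 m³ over 3.64×10^14 m² → Δh = 1.10×10^-3 m = 1.10 mm.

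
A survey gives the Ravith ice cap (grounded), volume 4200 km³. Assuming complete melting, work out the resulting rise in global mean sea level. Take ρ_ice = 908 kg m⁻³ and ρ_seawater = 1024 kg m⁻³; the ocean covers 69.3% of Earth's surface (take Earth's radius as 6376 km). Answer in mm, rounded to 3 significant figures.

Ravith: 4200 km³ × (908/1024) = 3724 km³ of water.
Spread over 3.54×10^14 m² of ocean, Δh = 3.724×10^12 / 3.54×10^14 = 0.0105 m = 10.5 mm.

≈ 10.5 mm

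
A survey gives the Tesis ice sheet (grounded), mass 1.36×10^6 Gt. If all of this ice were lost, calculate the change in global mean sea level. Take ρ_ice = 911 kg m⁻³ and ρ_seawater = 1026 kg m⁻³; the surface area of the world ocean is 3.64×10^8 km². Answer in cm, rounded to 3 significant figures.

≈ 364 cm

Tesis: 1.36×10^6 Gt = 1.360×10^18 kg; dividing by ρ_w = 1026 kg m⁻³ gives 1.326×10^15 m³ of water.
Spread over 3.64×10^14 m² of ocean, Δh = 1.326×10^15 / 3.64×10^14 = 3.64 m = 364 cm.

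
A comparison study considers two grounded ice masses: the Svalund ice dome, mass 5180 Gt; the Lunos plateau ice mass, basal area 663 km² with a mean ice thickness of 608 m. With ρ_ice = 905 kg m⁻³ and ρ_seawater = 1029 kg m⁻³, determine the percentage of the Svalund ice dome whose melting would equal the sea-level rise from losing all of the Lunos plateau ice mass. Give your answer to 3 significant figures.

≈ 7.04 %

Equal sea-level rise means equal mass of meltwater, i.e. equal mass of ice lost.
Ice mass of Lunos: 3.648×10^14 kg; ice mass of Svalund: 5.180×10^15 kg.
Fraction required = 3.648×10^14 / 5.180×10^15 = 0.0704 → 7.04 %.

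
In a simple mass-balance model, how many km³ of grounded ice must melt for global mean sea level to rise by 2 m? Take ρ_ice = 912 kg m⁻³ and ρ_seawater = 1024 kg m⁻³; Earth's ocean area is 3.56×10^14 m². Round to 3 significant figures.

≈ 7.99×10^5 km³

Required water volume = Δh × A = 2 m × 3.56×10^14 m² = 7.120×10^14 m³ = 7.120×10^5 km³.
Ice volume = water volume × ρ_w/ρ_ice = 7.120×10^5 × 1024/912 = 7.99×10^5 km³.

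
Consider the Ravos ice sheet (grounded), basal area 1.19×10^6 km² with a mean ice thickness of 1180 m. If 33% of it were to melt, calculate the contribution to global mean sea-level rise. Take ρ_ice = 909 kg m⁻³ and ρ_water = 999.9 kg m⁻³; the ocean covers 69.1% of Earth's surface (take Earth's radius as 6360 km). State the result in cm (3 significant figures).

≈ 120 cm

Ravos: ice volume = 1.19×10^6 km² × 1180 m = 1.404×10^6 km³; 0.33 × 1.404×10^6 × (909/999.9) = 4.213×10^5 km³ of water.
Spread over 3.51×10^14 m² of ocean, Δh = 4.213×10^14 / 3.51×10^14 = 1.20 m = 120 cm.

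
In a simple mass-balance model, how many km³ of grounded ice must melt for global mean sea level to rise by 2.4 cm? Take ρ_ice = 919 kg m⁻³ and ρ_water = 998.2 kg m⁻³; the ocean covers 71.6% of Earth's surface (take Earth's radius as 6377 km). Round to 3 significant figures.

Required water volume = Δh × A = 0.024 m × 3.66×10^14 m² = 8.781×10^12 m³ = 8781 km³.
Ice volume = water volume × ρ_w/ρ_ice = 8781 × 998.2/919 = 9540 km³.

≈ 9540 km³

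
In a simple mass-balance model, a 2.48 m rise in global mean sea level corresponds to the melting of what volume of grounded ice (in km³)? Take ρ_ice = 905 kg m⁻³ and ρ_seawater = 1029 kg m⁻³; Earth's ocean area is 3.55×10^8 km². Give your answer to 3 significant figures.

Required water volume = Δh × A = 2.48 m × 3.55×10^14 m² = 8.804×10^14 m³ = 8.804×10^5 km³.
Ice volume = water volume × ρ_w/ρ_ice = 8.804×10^5 × 1029/905 = 1.00×10^6 km³.

≈ 1.00×10^6 km³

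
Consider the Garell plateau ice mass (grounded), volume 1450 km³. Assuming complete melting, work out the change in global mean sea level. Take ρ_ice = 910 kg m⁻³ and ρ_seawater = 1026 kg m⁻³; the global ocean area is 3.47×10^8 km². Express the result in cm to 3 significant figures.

≈ 0.371 cm

Garell: 1450 km³ × (910/1026) = 1286 km³ of water.
Spread over 3.47×10^14 m² of ocean, Δh = 1.286×10^12 / 3.47×10^14 = 3.71×10^-3 m = 0.371 cm.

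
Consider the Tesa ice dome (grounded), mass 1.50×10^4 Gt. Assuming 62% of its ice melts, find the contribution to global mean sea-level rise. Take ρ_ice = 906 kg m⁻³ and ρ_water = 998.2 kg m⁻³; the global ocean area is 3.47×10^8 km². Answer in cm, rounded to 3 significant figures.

Tesa: 0.62 × 1.50×10^4 Gt = 9.300×10^15 kg; dividing by ρ_w = 998.2 kg m⁻³ gives 9.317×10^12 m³ of water.
Spread over 3.47×10^14 m² of ocean, Δh = 9.317×10^12 / 3.47×10^14 = 0.0268 m = 2.68 cm.

≈ 2.68 cm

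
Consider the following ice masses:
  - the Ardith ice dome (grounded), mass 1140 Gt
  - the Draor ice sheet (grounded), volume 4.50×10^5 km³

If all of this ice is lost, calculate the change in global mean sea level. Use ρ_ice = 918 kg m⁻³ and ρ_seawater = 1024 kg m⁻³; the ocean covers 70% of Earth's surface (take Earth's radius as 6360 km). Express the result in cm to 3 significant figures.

≈ 114 cm

Ardith: 1140 Gt = 1.140×10^15 kg; dividing by ρ_w = 1024 kg m⁻³ gives 1.113×10^12 m³ of water.
Draor: 4.50×10^5 km³ × (918/1024) = 4.034×10^5 km³ of water.
Total added water ≈ 4.045×10^14 m³ over 3.56×10^14 m² → Δh = 1.14 m = 114 cm.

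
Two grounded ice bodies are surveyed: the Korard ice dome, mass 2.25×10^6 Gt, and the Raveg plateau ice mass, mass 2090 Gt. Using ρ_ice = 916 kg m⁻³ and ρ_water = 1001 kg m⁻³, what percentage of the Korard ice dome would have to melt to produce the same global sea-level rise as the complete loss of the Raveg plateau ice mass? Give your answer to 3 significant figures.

Equal sea-level rise means equal mass of meltwater, i.e. equal mass of ice lost.
Ice mass of Raveg: 2.090×10^15 kg; ice mass of Korard: 2.250×10^18 kg.
Fraction required = 2.090×10^15 / 2.250×10^18 = 9.29×10^-4 → 0.0929 %.

≈ 0.0929 %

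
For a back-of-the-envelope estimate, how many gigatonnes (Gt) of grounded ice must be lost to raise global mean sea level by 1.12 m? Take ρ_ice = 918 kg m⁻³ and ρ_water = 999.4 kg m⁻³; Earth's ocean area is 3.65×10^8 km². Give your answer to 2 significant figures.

Required water volume = Δh × A = 1.12 m × 3.65×10^14 m² = 4.088×10^14 m³.
ρ_w = 999.4 kg m⁻³, so the mass of water = 4.088×10^14 m³ × 999.4 kg m⁻³ = 4.086×10^17 kg = 4.1×10^5 Gt (and the same mass of ice, by conservation).

≈ 4.1×10^5 Gt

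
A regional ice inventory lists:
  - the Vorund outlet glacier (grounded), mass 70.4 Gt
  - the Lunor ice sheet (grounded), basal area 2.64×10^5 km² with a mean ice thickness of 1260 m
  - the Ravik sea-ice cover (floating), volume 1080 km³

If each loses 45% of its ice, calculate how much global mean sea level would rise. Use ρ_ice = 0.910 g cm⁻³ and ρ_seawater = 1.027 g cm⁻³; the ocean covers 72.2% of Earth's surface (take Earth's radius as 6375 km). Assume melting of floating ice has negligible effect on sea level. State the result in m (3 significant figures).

Vorund: 0.45 × 70.4 Gt = 3.168×10^13 kg; dividing by ρ_w = 1.027 g cm⁻³ = 1027 kg m⁻³ gives 3.085×10^10 m³ of water.
Lunor: ice volume = 2.64×10^5 km² × 1260 m = 3.326×10^5 km³; 0.45 × 3.326×10^5 × (910/1027) = 1.326×10^5 km³ of water.
The Ravik sea-ice cover is floating and already displaces its own weight of water, so its melt adds essentially nothing to sea level.
Total added water ≈ 1.327×10^14 m³ over 3.69×10^14 m² → Δh = 0.360 m.

≈ 0.360 m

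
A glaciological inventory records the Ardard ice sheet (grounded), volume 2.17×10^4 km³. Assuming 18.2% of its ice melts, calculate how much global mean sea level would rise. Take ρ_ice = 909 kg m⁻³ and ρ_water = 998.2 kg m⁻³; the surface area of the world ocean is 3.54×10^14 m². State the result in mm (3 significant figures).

Ardard: 0.182 × 2.17×10^4 km³ × (909/998.2) = 3596 km³ of water.
Spread over 3.54×10^14 m² of ocean, Δh = 3.596×10^12 / 3.54×10^14 = 0.0102 m = 10.2 mm.

≈ 10.2 mm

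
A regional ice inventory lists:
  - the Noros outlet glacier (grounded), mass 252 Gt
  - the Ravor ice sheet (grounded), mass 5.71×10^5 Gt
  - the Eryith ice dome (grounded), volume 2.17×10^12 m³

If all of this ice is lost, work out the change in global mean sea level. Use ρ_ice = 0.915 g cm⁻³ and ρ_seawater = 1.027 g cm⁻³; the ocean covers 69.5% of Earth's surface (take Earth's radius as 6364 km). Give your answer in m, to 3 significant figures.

≈ 1.58 m

Noros: 252 Gt = 2.520×10^14 kg; dividing by ρ_w = 1.027 g cm⁻³ = 1027 kg m⁻³ gives 2.454×10^11 m³ of water.
Ravor: 5.71×10^5 Gt = 5.710×10^17 kg; dividing by ρ_w = 1027 kg m⁻³ gives 5.560×10^14 m³ of water.
Eryith: 2.17×10^12 m³ × (915/1027) = 1.933×10^12 m³ of water.
Total added water ≈ 5.582×10^14 m³ over 3.54×10^14 m² → Δh = 1.58 m.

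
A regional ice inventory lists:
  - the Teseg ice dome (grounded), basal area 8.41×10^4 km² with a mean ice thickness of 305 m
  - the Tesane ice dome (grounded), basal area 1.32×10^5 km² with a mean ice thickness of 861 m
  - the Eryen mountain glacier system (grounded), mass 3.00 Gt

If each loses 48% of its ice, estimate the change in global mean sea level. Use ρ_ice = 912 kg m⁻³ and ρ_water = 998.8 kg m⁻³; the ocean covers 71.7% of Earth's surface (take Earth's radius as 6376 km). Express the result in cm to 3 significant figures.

Teseg: ice volume = 8.41×10^4 km² × 305 m = 2.565×10^4 km³; 0.48 × 2.565×10^4 × (912/998.8) = 1.124×10^4 km³ of water.
Tesane: ice volume = 1.32×10^5 km² × 861 m = 1.137×10^5 km³; 0.48 × 1.137×10^5 × (912/998.8) = 4.981×10^4 km³ of water.
Eryen: 0.48 × 3.00 Gt = 1.440×10^12 kg; dividing by ρ_w = 998.8 kg m⁻³ gives 1.442×10^9 m³ of water.
Total added water ≈ 6.106×10^13 m³ over 3.66×10^14 m² → Δh = 0.167 m = 16.7 cm.

≈ 16.7 cm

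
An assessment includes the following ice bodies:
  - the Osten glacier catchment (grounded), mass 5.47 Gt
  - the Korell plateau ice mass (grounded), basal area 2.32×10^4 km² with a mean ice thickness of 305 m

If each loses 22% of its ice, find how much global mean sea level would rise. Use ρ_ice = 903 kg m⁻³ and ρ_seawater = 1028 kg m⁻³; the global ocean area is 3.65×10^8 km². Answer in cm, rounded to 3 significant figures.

Osten: 0.22 × 5.47 Gt = 1.203×10^12 kg; dividing by ρ_w = 1028 kg m⁻³ gives 1.171×10^9 m³ of water.
Korell: ice volume = 2.32×10^4 km² × 305 m = 7076 km³; 0.22 × 7076 × (903/1028) = 1367 km³ of water.
Total added water ≈ 1.369×10^12 m³ over 3.65×10^14 m² → Δh = 3.75×10^-3 m = 0.375 cm.

≈ 0.375 cm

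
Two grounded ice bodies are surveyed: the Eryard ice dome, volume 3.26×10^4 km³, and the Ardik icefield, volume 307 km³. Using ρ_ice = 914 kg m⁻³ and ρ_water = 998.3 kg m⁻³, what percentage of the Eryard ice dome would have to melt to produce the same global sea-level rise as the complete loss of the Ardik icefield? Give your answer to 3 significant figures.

Equal sea-level rise means equal mass of meltwater, i.e. equal mass of ice lost.
Ice mass of Ardik: 2.806×10^14 kg; ice mass of Eryard: 2.980×10^16 kg.
Fraction required = 2.806×10^14 / 2.980×10^16 = 9.42×10^-3 → 0.942 %.

≈ 0.942 %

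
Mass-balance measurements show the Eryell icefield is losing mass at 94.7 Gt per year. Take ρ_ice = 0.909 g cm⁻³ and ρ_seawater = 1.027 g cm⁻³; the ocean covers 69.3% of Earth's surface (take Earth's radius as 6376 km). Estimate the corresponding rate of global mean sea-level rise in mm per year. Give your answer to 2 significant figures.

≈ 0.26 mm/yr

ρ_w = 1.027 g cm⁻³ = 1027 kg m⁻³. Annual water volume added = 94.7 Gt / ρ_w = 9.470×10^13 kg / 1027 kg m⁻³ = 9.221×10^10 m³.
Δh per year = 9.221×10^10 / 3.54×10^14 = 2.60×10^-4 m = 0.26 mm.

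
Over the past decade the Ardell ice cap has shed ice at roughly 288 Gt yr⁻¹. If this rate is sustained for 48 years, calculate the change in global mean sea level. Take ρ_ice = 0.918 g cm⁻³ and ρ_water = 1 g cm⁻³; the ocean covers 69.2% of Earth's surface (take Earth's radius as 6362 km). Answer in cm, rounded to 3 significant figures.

≈ 3.93 cm

Total mass lost = 288 Gt/yr × 48 yr = 1.382×10^4 Gt = 1.382×10^16 kg.
ρ_w = 1 g cm⁻³ = 1000 kg m⁻³, so water volume = 1.382×10^16 / 1000 = 1.382×10^13 m³.
Δh = 1.382×10^13 / 3.52×10^14 = 0.0393 m = 3.93 cm.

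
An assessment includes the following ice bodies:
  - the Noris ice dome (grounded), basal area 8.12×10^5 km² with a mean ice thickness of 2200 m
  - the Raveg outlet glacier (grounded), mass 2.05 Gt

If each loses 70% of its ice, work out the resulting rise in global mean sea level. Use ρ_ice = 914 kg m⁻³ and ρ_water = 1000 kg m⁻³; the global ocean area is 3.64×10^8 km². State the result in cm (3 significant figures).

Noris: ice volume = 8.12×10^5 km² × 2200 m = 1.786×10^6 km³; 0.7 × 1.786×10^6 × (914/1000) = 1.143×10^6 km³ of water.
Raveg: 0.7 × 2.05 Gt = 1.435×10^12 kg; dividing by ρ_w = 1000 kg m⁻³ gives 1.435×10^9 m³ of water.
Total added water ≈ 1.143×10^15 m³ over 3.64×10^14 m² → Δh = 3.14 m = 314 cm.

≈ 314 cm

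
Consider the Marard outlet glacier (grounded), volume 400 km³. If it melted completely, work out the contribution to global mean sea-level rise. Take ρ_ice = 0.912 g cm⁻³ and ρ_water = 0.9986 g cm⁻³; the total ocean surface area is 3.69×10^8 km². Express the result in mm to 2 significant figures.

Marard: 400 km³ × (912/998.6) = 365.3 km³ of water.
Spread over 3.69×10^14 m² of ocean, Δh = 3.653×10^11 / 3.69×10^14 = 9.90×10^-4 m = 0.99 mm.

≈ 0.99 mm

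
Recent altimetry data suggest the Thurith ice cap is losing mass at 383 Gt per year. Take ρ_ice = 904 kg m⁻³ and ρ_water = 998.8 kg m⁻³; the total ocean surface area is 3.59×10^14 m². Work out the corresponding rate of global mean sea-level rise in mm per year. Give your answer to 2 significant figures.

ρ_w = 998.8 kg m⁻³. Annual water volume added = 383 Gt / ρ_w = 3.830×10^14 kg / 998.8 kg m⁻³ = 3.835×10^11 m³.
Δh per year = 3.835×10^11 / 3.59×10^14 = 1.07×10^-3 m = 1.1 mm.

≈ 1.1 mm/yr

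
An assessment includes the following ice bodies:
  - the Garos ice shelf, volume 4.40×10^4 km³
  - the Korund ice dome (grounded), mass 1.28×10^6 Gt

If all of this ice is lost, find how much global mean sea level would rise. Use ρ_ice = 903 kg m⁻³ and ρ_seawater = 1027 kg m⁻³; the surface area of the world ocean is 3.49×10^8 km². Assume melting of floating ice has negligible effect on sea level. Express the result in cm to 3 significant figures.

The Garos ice shelf is floating and already displaces its own weight of water, so its melt adds essentially nothing to sea level.
Korund: 1.28×10^6 Gt = 1.280×10^18 kg; dividing by ρ_w = 1027 kg m⁻³ gives 1.246×10^15 m³ of water.
Total added water ≈ 1.246×10^15 m³ over 3.49×10^14 m² → Δh = 3.57 m = 357 cm.

≈ 357 cm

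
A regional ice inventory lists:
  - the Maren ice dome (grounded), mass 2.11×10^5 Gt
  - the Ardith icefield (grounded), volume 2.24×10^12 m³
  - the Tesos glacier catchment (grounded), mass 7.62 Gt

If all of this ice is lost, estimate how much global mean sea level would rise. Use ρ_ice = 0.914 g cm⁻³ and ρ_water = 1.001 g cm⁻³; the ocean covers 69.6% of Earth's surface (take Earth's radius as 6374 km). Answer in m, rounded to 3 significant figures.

Maren: 2.11×10^5 Gt = 2.110×10^17 kg; dividing by ρ_w = 1.001 g cm⁻³ = 1001 kg m⁻³ gives 2.108×10^14 m³ of water.
Ardith: 2.24×10^12 m³ × (914/1001) = 2.045×10^12 m³ of water.
Tesos: 7.62 Gt = 7.620×10^12 kg; dividing by ρ_w = 1001 kg m⁻³ gives 7.612×10^9 m³ of water.
Total added water ≈ 2.128×10^14 m³ over 3.55×10^14 m² → Δh = 0.599 m.

≈ 0.599 m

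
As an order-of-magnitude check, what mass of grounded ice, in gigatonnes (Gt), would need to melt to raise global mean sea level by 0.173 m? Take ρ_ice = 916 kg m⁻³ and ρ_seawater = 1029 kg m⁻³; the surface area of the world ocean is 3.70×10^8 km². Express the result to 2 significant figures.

Required water volume = Δh × A = 0.173 m × 3.70×10^14 m² = 6.401×10^13 m³.
ρ_w = 1029 kg m⁻³, so the mass of water = 6.401×10^13 m³ × 1029 kg m⁻³ = 6.587×10^16 kg = 6.6×10^4 Gt (and the same mass of ice, by conservation).

≈ 6.6×10^4 Gt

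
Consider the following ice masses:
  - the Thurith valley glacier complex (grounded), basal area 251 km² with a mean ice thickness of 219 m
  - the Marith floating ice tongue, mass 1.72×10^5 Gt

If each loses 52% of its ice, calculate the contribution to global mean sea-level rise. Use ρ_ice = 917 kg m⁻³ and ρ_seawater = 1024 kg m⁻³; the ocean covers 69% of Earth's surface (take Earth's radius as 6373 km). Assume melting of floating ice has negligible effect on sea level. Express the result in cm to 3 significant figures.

Thurith: ice volume = 251 km² × 219 m = 54.97 km³; 0.52 × 54.97 × (917/1024) = 25.60 km³ of water.
The Marith floating ice tongue is floating and already displaces its own weight of water, so its melt adds essentially nothing to sea level.
Total added water ≈ 2.560×10^10 m³ over 3.52×10^14 m² → Δh = 7.27×10^-5 m = 7.27×10^-3 cm.

≈ 7.27×10^-3 cm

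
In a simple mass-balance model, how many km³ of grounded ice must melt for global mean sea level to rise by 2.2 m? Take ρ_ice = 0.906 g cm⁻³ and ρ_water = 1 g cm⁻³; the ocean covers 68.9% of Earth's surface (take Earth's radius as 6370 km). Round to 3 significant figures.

Required water volume = Δh × A = 2.2 m × 3.51×10^14 m² = 7.729×10^14 m³ = 7.729×10^5 km³.
Ice volume = water volume × ρ_w/ρ_ice = 7.729×10^5 × 1000/906 = 8.53×10^5 km³.

≈ 8.53×10^5 km³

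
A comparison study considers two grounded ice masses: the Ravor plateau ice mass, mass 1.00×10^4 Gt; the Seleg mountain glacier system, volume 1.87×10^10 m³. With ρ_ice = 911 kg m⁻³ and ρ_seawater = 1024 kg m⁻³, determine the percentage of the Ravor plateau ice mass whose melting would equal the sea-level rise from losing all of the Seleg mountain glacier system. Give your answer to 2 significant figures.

≈ 0.17 %

Equal sea-level rise means equal mass of meltwater, i.e. equal mass of ice lost.
Ice mass of Seleg: 1.704×10^13 kg; ice mass of Ravor: 1.000×10^16 kg.
Fraction required = 1.704×10^13 / 1.000×10^16 = 1.70×10^-3 → 0.17 %.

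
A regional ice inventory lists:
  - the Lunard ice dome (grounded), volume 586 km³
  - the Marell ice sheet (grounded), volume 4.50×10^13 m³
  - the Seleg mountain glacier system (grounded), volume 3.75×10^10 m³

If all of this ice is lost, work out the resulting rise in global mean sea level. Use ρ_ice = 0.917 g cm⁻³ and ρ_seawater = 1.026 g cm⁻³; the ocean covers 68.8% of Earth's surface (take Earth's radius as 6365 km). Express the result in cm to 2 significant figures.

Lunard: 586 km³ × (917/1026) = 523.7 km³ of water.
Marell: 4.50×10^13 m³ × (917/1026) = 4.022×10^13 m³ of water.
Seleg: 3.75×10^10 m³ × (917/1026) = 3.352×10^10 m³ of water.
Total added water ≈ 4.078×10^13 m³ over 3.50×10^14 m² → Δh = 0.116 m = 12 cm.

≈ 12 cm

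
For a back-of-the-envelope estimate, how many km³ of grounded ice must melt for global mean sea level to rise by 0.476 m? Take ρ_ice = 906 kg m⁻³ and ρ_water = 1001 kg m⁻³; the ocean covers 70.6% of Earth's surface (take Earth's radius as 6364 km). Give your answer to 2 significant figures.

≈ 1.9×10^5 km³

Required water volume = Δh × A = 0.476 m × 3.59×10^14 m² = 1.710×10^14 m³ = 1.710×10^5 km³.
Ice volume = water volume × ρ_w/ρ_ice = 1.710×10^5 × 1001/906 = 1.9×10^5 km³.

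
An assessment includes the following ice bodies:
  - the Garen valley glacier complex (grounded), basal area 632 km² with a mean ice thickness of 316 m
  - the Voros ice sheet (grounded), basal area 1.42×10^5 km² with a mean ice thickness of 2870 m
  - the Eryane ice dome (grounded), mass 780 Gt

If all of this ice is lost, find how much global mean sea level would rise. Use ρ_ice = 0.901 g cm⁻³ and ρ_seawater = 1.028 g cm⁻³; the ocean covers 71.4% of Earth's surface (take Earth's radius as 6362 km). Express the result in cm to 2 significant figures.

≈ 99 cm

Garen: ice volume = 632 km² × 316 m = 199.7 km³; 199.7 × (901/1028) = 175.0 km³ of water.
Voros: ice volume = 1.42×10^5 km² × 2870 m = 4.075×10^5 km³; 4.075×10^5 × (901/1028) = 3.572×10^5 km³ of water.
Eryane: 780 Gt = 7.800×10^14 kg; dividing by ρ_w = 1.028 g cm⁻³ = 1028 kg m⁻³ gives 7.588×10^11 m³ of water.
Total added water ≈ 3.581×10^14 m³ over 3.63×10^14 m² → Δh = 0.986 m = 99 cm.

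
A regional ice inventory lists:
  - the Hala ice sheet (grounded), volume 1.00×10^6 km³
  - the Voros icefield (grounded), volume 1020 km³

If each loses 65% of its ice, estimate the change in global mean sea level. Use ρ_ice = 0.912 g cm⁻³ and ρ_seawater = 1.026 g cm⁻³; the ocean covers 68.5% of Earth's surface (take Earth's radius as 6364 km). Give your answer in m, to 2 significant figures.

Hala: 0.65 × 1.00×10^6 km³ × (912/1026) = 5.778×10^5 km³ of water.
Voros: 0.65 × 1020 km³ × (912/1026) = 589.3 km³ of water.
Total added water ≈ 5.784×10^14 m³ over 3.49×10^14 m² → Δh = 1.66 m.

≈ 1.7 m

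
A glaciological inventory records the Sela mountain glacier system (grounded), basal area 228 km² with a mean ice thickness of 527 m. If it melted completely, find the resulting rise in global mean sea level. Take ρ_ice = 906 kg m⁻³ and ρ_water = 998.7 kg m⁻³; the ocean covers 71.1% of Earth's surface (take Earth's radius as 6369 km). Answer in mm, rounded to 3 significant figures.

Sela: ice volume = 228 km² × 527 m = 120.2 km³; 120.2 × (906/998.7) = 109.0 km³ of water.
Spread over 3.62×10^14 m² of ocean, Δh = 1.090×10^11 / 3.62×10^14 = 3.01×10^-4 m = 0.301 mm.

≈ 0.301 mm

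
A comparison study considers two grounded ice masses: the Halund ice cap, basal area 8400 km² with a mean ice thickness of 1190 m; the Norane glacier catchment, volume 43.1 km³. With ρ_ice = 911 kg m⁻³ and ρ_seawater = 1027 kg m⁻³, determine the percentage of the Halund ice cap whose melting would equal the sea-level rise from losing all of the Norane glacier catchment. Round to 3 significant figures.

≈ 0.431 %

Equal sea-level rise means equal mass of meltwater, i.e. equal mass of ice lost.
Ice mass of Norane: 3.926×10^13 kg; ice mass of Halund: 9.106×10^15 kg.
Fraction required = 3.926×10^13 / 9.106×10^15 = 4.31×10^-3 → 0.431 %.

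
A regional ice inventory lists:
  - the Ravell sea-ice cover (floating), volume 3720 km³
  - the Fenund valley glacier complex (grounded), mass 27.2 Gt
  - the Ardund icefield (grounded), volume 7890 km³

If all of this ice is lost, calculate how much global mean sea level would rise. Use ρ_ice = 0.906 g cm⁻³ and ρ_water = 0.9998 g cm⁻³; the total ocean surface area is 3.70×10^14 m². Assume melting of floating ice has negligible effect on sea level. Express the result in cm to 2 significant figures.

The Ravell sea-ice cover is floating and already displaces its own weight of water, so its melt adds essentially nothing to sea level.
Fenund: 27.2 Gt = 2.720×10^13 kg; dividing by ρ_w = 0.9998 g cm⁻³ = 999.8 kg m⁻³ gives 2.721×10^10 m³ of water.
Ardund: 7890 km³ × (906/999.8) = 7150 km³ of water.
Total added water ≈ 7.177×10^12 m³ over 3.70×10^14 m² → Δh = 0.0194 m = 1.9 cm.

≈ 1.9 cm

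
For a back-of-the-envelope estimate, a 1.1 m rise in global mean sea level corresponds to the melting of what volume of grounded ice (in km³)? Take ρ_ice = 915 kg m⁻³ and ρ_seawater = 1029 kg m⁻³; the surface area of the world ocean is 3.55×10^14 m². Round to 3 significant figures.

≈ 4.39×10^5 km³

Required water volume = Δh × A = 1.1 m × 3.55×10^14 m² = 3.905×10^14 m³ = 3.905×10^5 km³.
Ice volume = water volume × ρ_w/ρ_ice = 3.905×10^5 × 1029/915 = 4.39×10^5 km³.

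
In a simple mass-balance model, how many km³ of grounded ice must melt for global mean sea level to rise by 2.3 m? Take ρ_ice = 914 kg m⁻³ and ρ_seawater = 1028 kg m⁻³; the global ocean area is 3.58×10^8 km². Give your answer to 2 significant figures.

≈ 9.3×10^5 km³

Required water volume = Δh × A = 2.3 m × 3.58×10^14 m² = 8.234×10^14 m³ = 8.234×10^5 km³.
Ice volume = water volume × ρ_w/ρ_ice = 8.234×10^5 × 1028/914 = 9.3×10^5 km³.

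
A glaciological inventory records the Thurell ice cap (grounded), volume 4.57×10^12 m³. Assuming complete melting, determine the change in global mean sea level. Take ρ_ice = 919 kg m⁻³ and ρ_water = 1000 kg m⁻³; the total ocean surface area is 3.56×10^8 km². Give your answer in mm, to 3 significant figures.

Thurell: 4.57×10^12 m³ × (919/1000) = 4.200×10^12 m³ of water.
Spread over 3.56×10^14 m² of ocean, Δh = 4.200×10^12 / 3.56×10^14 = 0.0118 m = 11.8 mm.

≈ 11.8 mm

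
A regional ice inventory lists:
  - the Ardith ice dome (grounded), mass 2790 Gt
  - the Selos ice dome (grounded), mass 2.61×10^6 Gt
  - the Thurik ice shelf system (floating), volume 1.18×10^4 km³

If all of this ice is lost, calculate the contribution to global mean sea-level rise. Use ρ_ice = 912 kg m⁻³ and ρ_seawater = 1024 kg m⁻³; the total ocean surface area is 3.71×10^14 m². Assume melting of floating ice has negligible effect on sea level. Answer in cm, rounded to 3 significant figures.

Ardith: 2790 Gt = 2.790×10^15 kg; dividing by ρ_w = 1024 kg m⁻³ gives 2.725×10^12 m³ of water.
Selos: 2.61×10^6 Gt = 2.610×10^18 kg; dividing by ρ_w = 1024 kg m⁻³ gives 2.549×10^15 m³ of water.
The Thurik ice shelf system is floating and already displaces its own weight of water, so its melt adds essentially nothing to sea level.
Total added water ≈ 2.552×10^15 m³ over 3.71×10^14 m² → Δh = 6.88 m = 688 cm.

≈ 688 cm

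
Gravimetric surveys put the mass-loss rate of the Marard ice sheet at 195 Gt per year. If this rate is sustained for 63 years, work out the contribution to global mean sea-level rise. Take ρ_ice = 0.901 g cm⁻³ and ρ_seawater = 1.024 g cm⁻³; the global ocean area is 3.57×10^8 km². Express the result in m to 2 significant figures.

Total mass lost = 195 Gt/yr × 63 yr = 1.228×10^4 Gt = 1.228×10^16 kg.
ρ_w = 1.024 g cm⁻³ = 1024 kg m⁻³, so water volume = 1.228×10^16 / 1024 = 1.200×10^13 m³.
Δh = 1.200×10^13 / 3.57×10^14 = 0.0336 m.

≈ 0.034 m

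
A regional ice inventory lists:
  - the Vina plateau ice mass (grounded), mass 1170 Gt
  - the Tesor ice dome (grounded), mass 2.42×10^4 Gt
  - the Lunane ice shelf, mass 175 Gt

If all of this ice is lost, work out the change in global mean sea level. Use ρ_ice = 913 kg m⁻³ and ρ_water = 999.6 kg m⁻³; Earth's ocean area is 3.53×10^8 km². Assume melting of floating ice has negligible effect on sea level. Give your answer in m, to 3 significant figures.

≈ 0.0719 m

Vina: 1170 Gt = 1.170×10^15 kg; dividing by ρ_w = 999.6 kg m⁻³ gives 1.170×10^12 m³ of water.
Tesor: 2.42×10^4 Gt = 2.420×10^16 kg; dividing by ρ_w = 999.6 kg m⁻³ gives 2.421×10^13 m³ of water.
The Lunane ice shelf is floating and already displaces its own weight of water, so its melt adds essentially nothing to sea level.
Total added water ≈ 2.538×10^13 m³ over 3.53×10^14 m² → Δh = 0.0719 m.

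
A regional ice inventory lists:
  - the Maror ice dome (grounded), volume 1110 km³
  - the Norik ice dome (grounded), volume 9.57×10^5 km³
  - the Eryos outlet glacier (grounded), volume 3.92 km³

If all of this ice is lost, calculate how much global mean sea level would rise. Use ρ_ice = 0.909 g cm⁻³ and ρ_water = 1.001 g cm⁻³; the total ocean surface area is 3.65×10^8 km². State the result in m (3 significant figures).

Maror: 1110 km³ × (909/1001) = 1008 km³ of water.
Norik: 9.57×10^5 km³ × (909/1001) = 8.690×10^5 km³ of water.
Eryos: 3.92 km³ × (909/1001) = 3.560 km³ of water.
Total added water ≈ 8.701×10^14 m³ over 3.65×10^14 m² → Δh = 2.38 m.

≈ 2.38 m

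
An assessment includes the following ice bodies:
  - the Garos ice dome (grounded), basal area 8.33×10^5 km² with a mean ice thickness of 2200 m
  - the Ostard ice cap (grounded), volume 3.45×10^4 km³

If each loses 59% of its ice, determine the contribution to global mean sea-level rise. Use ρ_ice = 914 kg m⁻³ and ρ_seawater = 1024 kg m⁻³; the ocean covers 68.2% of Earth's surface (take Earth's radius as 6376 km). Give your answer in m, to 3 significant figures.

Garos: ice volume = 8.33×10^5 km² × 2200 m = 1.833×10^6 km³; 0.59 × 1.833×10^6 × (914/1024) = 9.651×10^5 km³ of water.
Ostard: 0.59 × 3.45×10^4 km³ × (914/1024) = 1.817×10^4 km³ of water.
Total added water ≈ 9.833×10^14 m³ over 3.48×10^14 m² → Δh = 2.82 m.

≈ 2.82 m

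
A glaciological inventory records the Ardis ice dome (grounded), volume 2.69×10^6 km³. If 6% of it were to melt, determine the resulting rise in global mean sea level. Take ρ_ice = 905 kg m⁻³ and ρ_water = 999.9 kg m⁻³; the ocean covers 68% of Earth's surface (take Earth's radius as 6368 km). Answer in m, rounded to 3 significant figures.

≈ 0.422 m

Ardis: 0.06 × 2.69×10^6 km³ × (905/999.9) = 1.461×10^5 km³ of water.
Spread over 3.47×10^14 m² of ocean, Δh = 1.461×10^14 / 3.47×10^14 = 0.422 m.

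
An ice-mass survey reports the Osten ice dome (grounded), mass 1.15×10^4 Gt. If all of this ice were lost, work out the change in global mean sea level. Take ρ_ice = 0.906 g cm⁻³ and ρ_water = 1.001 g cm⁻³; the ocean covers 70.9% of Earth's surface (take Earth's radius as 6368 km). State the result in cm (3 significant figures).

Osten: 1.15×10^4 Gt = 1.150×10^16 kg; dividing by ρ_w = 1.001 g cm⁻³ = 1001 kg m⁻³ gives 1.149×10^13 m³ of water.
Spread over 3.61×10^14 m² of ocean, Δh = 1.149×10^13 / 3.61×10^14 = 0.0318 m = 3.18 cm.

≈ 3.18 cm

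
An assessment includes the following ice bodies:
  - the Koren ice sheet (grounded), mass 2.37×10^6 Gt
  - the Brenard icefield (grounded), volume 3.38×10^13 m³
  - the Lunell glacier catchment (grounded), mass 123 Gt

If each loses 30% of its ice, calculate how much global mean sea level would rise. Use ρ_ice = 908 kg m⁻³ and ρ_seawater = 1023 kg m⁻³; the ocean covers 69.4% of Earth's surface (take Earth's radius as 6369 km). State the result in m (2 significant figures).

Koren: 0.3 × 2.37×10^6 Gt = 7.110×10^17 kg; dividing by ρ_w = 1023 kg m⁻³ gives 6.950×10^14 m³ of water.
Brenard: 0.3 × 3.38×10^13 m³ × (908/1023) = 9.000×10^12 m³ of water.
Lunell: 0.3 × 123 Gt = 3.690×10^13 kg; dividing by ρ_w = 1023 kg m⁻³ gives 3.607×10^10 m³ of water.
Total added water ≈ 7.041×10^14 m³ over 3.54×10^14 m² → Δh = 1.99 m.

≈ 2.0 m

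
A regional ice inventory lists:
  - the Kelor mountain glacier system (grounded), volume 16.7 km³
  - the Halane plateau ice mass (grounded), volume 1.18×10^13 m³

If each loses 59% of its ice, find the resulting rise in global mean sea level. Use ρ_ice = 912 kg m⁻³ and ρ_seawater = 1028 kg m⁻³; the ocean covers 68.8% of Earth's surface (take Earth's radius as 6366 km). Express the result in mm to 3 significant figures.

Kelor: 0.59 × 16.7 km³ × (912/1028) = 8.741 km³ of water.
Halane: 0.59 × 1.18×10^13 m³ × (912/1028) = 6.176×10^12 m³ of water.
Total added water ≈ 6.185×10^12 m³ over 3.50×10^14 m² → Δh = 0.0177 m = 17.7 mm.

≈ 17.7 mm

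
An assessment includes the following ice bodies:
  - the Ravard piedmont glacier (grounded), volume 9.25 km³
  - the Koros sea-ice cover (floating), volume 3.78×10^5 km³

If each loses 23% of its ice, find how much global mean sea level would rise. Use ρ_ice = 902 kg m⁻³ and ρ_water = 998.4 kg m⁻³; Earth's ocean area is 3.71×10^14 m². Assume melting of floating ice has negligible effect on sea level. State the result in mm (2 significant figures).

Ravard: 0.23 × 9.25 km³ × (902/998.4) = 1.922 km³ of water.
The Koros sea-ice cover is floating and already displaces its own weight of water, so its melt adds essentially nothing to sea level.
Total added water ≈ 1.922×10^9 m³ over 3.71×10^14 m² → Δh = 5.18×10^-6 m = 5.2×10^-3 mm.

≈ 5.2×10^-3 mm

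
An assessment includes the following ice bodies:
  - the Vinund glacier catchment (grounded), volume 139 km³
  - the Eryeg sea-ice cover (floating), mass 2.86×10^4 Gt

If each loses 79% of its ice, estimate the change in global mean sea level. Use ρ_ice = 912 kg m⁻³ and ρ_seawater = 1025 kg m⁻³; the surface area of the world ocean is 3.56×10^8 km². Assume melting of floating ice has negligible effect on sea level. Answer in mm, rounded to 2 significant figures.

Vinund: 0.79 × 139 km³ × (912/1025) = 97.70 km³ of water.
The Eryeg sea-ice cover is floating and already displaces its own weight of water, so its melt adds essentially nothing to sea level.
Total added water ≈ 9.770×10^10 m³ over 3.56×10^14 m² → Δh = 2.74×10^-4 m = 0.27 mm.

≈ 0.27 mm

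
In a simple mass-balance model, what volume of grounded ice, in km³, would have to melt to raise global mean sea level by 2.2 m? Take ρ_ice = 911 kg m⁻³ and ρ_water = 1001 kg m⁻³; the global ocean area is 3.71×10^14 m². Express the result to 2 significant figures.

≈ 9.0×10^5 km³

Required water volume = Δh × A = 2.2 m × 3.71×10^14 m² = 8.162×10^14 m³ = 8.162×10^5 km³.
Ice volume = water volume × ρ_w/ρ_ice = 8.162×10^5 × 1001/911 = 9.0×10^5 km³.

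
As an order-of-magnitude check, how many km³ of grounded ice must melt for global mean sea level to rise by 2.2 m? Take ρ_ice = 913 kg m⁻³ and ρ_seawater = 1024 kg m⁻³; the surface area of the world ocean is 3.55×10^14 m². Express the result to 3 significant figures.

≈ 8.76×10^5 km³

Required water volume = Δh × A = 2.2 m × 3.55×10^14 m² = 7.810×10^14 m³ = 7.810×10^5 km³.
Ice volume = water volume × ρ_w/ρ_ice = 7.810×10^5 × 1024/913 = 8.76×10^5 km³.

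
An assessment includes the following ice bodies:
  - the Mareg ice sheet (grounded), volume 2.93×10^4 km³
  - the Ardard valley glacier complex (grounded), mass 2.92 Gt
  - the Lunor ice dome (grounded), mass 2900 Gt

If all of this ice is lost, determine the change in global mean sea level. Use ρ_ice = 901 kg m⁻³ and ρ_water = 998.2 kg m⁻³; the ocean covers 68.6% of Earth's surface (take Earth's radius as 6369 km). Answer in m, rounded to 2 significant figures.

≈ 0.084 m

Mareg: 2.93×10^4 km³ × (901/998.2) = 2.645×10^4 km³ of water.
Ardard: 2.92 Gt = 2.920×10^12 kg; dividing by ρ_w = 998.2 kg m⁻³ gives 2.925×10^9 m³ of water.
Lunor: 2900 Gt = 2.900×10^15 kg; dividing by ρ_w = 998.2 kg m⁻³ gives 2.905×10^12 m³ of water.
Total added water ≈ 2.936×10^13 m³ over 3.50×10^14 m² → Δh = 0.0839 m.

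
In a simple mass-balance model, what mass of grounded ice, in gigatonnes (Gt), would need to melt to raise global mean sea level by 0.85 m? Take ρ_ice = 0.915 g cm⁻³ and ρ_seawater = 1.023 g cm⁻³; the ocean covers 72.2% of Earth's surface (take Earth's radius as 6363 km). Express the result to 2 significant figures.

Required water volume = Δh × A = 0.85 m × 3.67×10^14 m² = 3.122×10^14 m³.
ρ_w = 1.023 g cm⁻³ = 1023 kg m⁻³, so the mass of water = 3.122×10^14 m³ × 1023 kg m⁻³ = 3.194×10^17 kg = 3.2×10^5 Gt (and the same mass of ice, by conservation).

≈ 3.2×10^5 Gt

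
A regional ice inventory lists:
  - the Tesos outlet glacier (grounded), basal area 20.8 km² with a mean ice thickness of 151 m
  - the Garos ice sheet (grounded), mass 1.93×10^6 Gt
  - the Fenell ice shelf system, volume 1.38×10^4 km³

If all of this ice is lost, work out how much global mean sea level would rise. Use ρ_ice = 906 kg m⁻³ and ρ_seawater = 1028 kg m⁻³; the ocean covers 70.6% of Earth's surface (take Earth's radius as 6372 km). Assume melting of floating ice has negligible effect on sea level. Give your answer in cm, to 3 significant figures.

≈ 521 cm

Tesos: ice volume = 20.8 km² × 151 m = 3.141 km³; 3.141 × (906/1028) = 2.768 km³ of water.
Garos: 1.93×10^6 Gt = 1.930×10^18 kg; dividing by ρ_w = 1028 kg m⁻³ gives 1.877×10^15 m³ of water.
The Fenell ice shelf system is floating and already displaces its own weight of water, so its melt adds essentially nothing to sea level.
Total added water ≈ 1.877×10^15 m³ over 3.60×10^14 m² → Δh = 5.21 m = 521 cm.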